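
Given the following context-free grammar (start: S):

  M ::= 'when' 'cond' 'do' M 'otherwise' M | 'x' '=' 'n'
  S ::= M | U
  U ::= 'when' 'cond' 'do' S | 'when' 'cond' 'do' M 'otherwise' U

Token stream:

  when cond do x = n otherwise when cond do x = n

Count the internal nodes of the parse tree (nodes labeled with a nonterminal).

6

[S [U when cond do [M x = n] otherwise [U when cond do [S [M x = n]]]]]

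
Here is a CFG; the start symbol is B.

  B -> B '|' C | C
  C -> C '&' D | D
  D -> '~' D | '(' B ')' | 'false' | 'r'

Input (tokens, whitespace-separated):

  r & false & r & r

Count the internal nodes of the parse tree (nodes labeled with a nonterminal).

9

[B [C [C [C [C [D r]] & [D false]] & [D r]] & [D r]]]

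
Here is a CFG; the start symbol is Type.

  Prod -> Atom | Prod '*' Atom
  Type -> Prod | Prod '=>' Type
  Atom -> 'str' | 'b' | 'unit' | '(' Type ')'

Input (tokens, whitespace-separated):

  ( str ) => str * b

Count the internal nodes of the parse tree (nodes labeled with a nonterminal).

11

[Type [Prod [Atom ( [Type [Prod [Atom str]]] )]] => [Type [Prod [Prod [Atom str]] * [Atom b]]]]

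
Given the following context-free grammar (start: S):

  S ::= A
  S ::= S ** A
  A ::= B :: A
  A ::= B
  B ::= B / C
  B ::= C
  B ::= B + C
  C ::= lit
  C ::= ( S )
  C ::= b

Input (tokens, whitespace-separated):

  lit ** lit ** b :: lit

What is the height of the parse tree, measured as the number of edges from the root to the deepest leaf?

6

[S [S [S [A [B [C lit]]]] ** [A [B [C lit]]]] ** [A [B [C b]] :: [A [B [C lit]]]]]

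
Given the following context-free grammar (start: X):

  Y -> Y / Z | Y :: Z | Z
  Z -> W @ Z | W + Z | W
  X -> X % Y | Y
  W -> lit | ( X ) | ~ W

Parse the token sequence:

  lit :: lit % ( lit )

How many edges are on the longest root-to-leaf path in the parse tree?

[X [X [Y [Y [Z [W lit]]] :: [Z [W lit]]]] % [Y [Z [W ( [X [Y [Z [W lit]]]] )]]]]

8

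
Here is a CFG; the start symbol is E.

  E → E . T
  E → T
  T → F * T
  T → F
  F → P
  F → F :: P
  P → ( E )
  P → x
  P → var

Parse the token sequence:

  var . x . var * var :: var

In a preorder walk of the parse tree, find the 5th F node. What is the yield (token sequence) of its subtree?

var

[E [E [E [T [F [P var]]]] . [T [F [P x]]]] . [T [F [P var]] * [T [F [F [P var]] :: [P var]]]]]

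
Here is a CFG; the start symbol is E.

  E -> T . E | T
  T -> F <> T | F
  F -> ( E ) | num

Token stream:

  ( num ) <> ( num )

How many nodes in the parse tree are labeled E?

3

[E [T [F ( [E [T [F num]]] )] <> [T [F ( [E [T [F num]]] )]]]]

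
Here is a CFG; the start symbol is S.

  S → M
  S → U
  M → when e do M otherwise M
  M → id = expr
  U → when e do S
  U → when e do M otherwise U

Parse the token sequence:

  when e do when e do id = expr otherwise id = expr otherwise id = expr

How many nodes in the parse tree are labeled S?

[S [M when e do [M when e do [M id = expr] otherwise [M id = expr]] otherwise [M id = expr]]]

1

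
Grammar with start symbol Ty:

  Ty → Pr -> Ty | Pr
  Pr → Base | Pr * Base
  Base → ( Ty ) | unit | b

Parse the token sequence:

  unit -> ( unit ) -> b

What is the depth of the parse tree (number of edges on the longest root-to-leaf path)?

[Ty [Pr [Base unit]] -> [Ty [Pr [Base ( [Ty [Pr [Base unit]]] )]] -> [Ty [Pr [Base b]]]]]

7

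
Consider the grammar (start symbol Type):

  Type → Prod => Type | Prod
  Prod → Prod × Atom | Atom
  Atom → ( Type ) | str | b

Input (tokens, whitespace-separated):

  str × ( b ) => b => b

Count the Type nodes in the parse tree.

4

[Type [Prod [Prod [Atom str]] × [Atom ( [Type [Prod [Atom b]]] )]] => [Type [Prod [Atom b]] => [Type [Prod [Atom b]]]]]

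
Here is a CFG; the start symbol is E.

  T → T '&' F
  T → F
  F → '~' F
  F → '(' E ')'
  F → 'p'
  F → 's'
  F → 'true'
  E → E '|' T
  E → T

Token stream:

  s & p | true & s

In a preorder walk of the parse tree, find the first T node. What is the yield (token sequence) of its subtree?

[E [E [T [T [F s]] & [F p]]] | [T [T [F true]] & [F s]]]

s & p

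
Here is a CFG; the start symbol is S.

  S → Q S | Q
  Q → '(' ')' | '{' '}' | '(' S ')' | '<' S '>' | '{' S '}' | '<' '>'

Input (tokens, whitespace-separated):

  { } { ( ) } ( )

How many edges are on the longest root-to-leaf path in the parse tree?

[S [Q { }] [S [Q { [S [Q ( )]] }] [S [Q ( )]]]]

5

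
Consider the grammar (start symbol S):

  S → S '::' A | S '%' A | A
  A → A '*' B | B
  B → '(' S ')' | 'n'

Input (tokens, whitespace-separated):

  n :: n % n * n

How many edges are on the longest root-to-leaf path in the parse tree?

5

[S [S [S [A [B n]]] :: [A [B n]]] % [A [A [B n]] * [B n]]]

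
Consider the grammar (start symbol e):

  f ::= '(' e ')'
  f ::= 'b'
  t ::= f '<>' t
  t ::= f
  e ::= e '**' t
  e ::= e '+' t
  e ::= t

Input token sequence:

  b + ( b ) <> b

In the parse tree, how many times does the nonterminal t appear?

[e [e [t [f b]]] + [t [f ( [e [t [f b]]] )] <> [t [f b]]]]

4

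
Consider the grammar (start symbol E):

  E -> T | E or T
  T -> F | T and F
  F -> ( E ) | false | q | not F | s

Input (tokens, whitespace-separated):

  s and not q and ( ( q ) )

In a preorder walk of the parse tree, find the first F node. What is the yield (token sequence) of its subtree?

s

[E [T [T [T [F s]] and [F not [F q]]] and [F ( [E [T [F ( [E [T [F q]]] )]]] )]]]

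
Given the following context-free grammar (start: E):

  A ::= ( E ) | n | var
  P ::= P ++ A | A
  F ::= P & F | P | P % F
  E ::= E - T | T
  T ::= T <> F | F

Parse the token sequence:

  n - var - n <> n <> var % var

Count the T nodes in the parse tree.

5

[E [E [E [T [F [P [A n]]]]] - [T [F [P [A var]]]]] - [T [T [T [F [P [A n]]]] <> [F [P [A n]]]] <> [F [P [A var]] % [F [P [A var]]]]]]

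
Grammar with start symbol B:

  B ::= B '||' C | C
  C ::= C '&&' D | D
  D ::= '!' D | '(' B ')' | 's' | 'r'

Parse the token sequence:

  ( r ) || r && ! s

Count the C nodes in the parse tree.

4

[B [B [C [D ( [B [C [D r]]] )]]] || [C [C [D r]] && [D ! [D s]]]]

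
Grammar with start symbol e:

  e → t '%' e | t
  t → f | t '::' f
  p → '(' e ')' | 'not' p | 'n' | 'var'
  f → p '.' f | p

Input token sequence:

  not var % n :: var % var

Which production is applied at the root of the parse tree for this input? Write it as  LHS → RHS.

e → t '%' e

[e [t [f [p not [p var]]]] % [e [t [t [f [p n]]] :: [f [p var]]] % [e [t [f [p var]]]]]]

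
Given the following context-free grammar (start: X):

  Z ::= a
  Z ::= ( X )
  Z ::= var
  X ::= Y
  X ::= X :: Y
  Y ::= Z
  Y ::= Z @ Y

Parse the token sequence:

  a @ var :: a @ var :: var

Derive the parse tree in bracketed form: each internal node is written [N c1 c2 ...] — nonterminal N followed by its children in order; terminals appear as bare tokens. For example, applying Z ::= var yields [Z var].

[X [X [X [Y [Z a] @ [Y [Z var]]]] :: [Y [Z a] @ [Y [Z var]]]] :: [Y [Z var]]]

X
X :: Y
X :: Y :: Y
Y :: Y :: Y
Z @ Y :: Y :: Y
a @ Y :: Y :: Y
a @ Z :: Y :: Y
a @ var :: Y :: Y
a @ var :: Z @ Y :: Y
a @ var :: a @ Y :: Y
a @ var :: a @ Z :: Y
a @ var :: a @ var :: Y
a @ var :: a @ var :: Z
a @ var :: a @ var :: var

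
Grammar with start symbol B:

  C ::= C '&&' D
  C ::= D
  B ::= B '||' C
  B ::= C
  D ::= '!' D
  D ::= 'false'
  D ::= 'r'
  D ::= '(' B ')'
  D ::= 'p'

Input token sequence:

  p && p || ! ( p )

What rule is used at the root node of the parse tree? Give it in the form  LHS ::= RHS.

[B [B [C [C [D p]] && [D p]]] || [C [D ! [D ( [B [C [D p]]] )]]]]

B ::= B '||' C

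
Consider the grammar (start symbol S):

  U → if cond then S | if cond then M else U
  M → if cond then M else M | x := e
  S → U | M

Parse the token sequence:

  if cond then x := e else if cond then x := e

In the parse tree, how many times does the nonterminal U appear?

[S [U if cond then [M x := e] else [U if cond then [S [M x := e]]]]]

2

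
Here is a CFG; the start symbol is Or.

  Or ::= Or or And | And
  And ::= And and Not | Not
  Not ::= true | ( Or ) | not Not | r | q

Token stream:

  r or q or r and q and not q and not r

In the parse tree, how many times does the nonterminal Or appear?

[Or [Or [Or [And [Not r]]] or [And [Not q]]] or [And [And [And [And [Not r]] and [Not q]] and [Not not [Not q]]] and [Not not [Not r]]]]

3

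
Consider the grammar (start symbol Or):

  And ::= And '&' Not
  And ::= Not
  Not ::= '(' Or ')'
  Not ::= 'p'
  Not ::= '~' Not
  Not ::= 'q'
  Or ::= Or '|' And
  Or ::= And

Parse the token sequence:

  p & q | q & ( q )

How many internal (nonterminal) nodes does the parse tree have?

[Or [Or [And [And [Not p]] & [Not q]]] | [And [And [Not q]] & [Not ( [Or [And [Not q]]] )]]]

13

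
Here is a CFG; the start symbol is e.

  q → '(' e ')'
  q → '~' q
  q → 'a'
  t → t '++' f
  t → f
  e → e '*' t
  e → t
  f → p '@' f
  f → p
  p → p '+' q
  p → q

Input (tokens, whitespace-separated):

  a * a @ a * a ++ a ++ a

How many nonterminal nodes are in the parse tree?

26

[e [e [e [t [f [p [q a]]]]] * [t [f [p [q a]] @ [f [p [q a]]]]]] * [t [t [t [f [p [q a]]]] ++ [f [p [q a]]]] ++ [f [p [q a]]]]]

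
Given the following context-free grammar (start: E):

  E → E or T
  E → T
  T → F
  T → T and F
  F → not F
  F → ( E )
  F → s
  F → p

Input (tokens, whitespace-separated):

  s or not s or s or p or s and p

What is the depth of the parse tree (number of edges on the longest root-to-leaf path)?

7

[E [E [E [E [E [T [F s]]] or [T [F not [F s]]]] or [T [F s]]] or [T [F p]]] or [T [T [F s]] and [F p]]]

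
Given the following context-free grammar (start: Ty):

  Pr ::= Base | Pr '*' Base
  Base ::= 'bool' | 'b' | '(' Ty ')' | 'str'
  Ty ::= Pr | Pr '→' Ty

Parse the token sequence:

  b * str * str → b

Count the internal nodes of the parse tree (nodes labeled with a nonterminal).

10

[Ty [Pr [Pr [Pr [Base b]] * [Base str]] * [Base str]] → [Ty [Pr [Base b]]]]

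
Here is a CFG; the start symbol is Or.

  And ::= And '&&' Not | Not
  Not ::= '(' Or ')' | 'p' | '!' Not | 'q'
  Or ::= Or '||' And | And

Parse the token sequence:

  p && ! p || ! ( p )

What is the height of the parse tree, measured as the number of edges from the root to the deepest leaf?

[Or [Or [And [And [Not p]] && [Not ! [Not p]]]] || [And [Not ! [Not ( [Or [And [Not p]]] )]]]]

7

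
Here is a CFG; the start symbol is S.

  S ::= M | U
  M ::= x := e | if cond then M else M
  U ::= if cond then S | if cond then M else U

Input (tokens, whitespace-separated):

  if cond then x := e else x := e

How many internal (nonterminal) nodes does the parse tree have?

4

[S [M if cond then [M x := e] else [M x := e]]]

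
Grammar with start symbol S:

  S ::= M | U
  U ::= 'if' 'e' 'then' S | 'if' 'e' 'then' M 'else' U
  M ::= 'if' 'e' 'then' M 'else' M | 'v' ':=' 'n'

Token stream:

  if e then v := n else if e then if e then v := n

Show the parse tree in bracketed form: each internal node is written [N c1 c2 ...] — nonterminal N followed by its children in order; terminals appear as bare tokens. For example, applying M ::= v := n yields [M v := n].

S
U
if e then M else U
if e then v := n else U
if e then v := n else if e then S
if e then v := n else if e then U
if e then v := n else if e then if e then S
if e then v := n else if e then if e then M
if e then v := n else if e then if e then v := n

[S [U if e then [M v := n] else [U if e then [S [U if e then [S [M v := n]]]]]]]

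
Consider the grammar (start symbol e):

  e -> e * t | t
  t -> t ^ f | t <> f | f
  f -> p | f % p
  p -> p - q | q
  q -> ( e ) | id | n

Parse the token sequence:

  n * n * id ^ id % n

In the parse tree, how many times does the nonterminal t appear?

4

[e [e [e [t [f [p [q n]]]]] * [t [f [p [q n]]]]] * [t [t [f [p [q id]]]] ^ [f [f [p [q id]]] % [p [q n]]]]]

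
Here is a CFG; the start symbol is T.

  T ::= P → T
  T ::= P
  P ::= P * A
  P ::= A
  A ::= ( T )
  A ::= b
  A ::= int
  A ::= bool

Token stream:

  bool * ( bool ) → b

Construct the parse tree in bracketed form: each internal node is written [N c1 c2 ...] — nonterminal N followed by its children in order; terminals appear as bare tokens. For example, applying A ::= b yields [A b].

T
P → T
P * A → T
A * A → T
bool * A → T
bool * ( T ) → T
bool * ( P ) → T
bool * ( A ) → T
bool * ( bool ) → T
bool * ( bool ) → P
bool * ( bool ) → A
bool * ( bool ) → b

[T [P [P [A bool]] * [A ( [T [P [A bool]]] )]] → [T [P [A b]]]]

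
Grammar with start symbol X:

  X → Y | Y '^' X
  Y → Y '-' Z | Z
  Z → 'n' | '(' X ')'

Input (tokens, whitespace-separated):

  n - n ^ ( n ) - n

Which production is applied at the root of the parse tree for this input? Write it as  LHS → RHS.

[X [Y [Y [Z n]] - [Z n]] ^ [X [Y [Y [Z ( [X [Y [Z n]]] )]] - [Z n]]]]

X → Y '^' X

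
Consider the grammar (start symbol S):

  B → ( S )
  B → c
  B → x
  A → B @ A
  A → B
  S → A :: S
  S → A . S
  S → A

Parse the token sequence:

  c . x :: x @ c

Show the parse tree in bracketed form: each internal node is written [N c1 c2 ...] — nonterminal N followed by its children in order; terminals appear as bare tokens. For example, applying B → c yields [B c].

[S [A [B c]] . [S [A [B x]] :: [S [A [B x] @ [A [B c]]]]]]

S
A . S
B . S
c . S
c . A :: S
c . B :: S
c . x :: S
c . x :: A
c . x :: B @ A
c . x :: x @ A
c . x :: x @ B
c . x :: x @ c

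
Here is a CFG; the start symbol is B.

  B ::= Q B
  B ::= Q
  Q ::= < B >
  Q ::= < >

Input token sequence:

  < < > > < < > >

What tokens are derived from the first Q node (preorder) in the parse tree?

< < > >

[B [Q < [B [Q < >]] >] [B [Q < [B [Q < >]] >]]]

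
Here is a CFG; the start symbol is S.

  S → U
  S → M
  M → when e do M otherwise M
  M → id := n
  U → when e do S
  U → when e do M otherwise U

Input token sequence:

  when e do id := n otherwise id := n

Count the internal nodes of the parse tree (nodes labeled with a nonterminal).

4

[S [M when e do [M id := n] otherwise [M id := n]]]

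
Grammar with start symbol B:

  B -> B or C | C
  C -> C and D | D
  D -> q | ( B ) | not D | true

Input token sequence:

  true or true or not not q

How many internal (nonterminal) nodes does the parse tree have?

[B [B [B [C [D true]]] or [C [D true]]] or [C [D not [D not [D q]]]]]

11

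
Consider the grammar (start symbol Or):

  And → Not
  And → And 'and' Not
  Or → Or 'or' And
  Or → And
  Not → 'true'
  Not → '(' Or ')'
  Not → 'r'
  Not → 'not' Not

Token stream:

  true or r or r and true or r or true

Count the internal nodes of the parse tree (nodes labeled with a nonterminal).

[Or [Or [Or [Or [Or [And [Not true]]] or [And [Not r]]] or [And [And [Not r]] and [Not true]]] or [And [Not r]]] or [And [Not true]]]

17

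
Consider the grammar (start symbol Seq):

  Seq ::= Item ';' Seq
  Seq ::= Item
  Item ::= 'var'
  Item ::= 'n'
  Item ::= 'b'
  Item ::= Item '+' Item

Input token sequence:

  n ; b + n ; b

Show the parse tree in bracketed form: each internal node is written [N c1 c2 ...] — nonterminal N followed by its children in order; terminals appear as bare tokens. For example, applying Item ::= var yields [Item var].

[Seq [Item n] ; [Seq [Item [Item b] + [Item n]] ; [Seq [Item b]]]]

Seq
Item ; Seq
n ; Seq
n ; Item ; Seq
n ; Item + Item ; Seq
n ; b + Item ; Seq
n ; b + n ; Seq
n ; b + n ; Item
n ; b + n ; b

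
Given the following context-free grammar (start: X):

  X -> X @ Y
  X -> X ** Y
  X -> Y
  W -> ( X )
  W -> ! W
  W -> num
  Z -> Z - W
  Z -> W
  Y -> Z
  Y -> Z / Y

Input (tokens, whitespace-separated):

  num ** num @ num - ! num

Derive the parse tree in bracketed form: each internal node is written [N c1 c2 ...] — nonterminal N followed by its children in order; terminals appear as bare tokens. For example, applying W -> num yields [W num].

X
X @ Y
X ** Y @ Y
Y ** Y @ Y
Z ** Y @ Y
W ** Y @ Y
num ** Y @ Y
num ** Z @ Y
num ** W @ Y
num ** num @ Y
num ** num @ Z
num ** num @ Z - W
num ** num @ W - W
num ** num @ num - W
num ** num @ num - ! W
num ** num @ num - ! num

[X [X [X [Y [Z [W num]]]] ** [Y [Z [W num]]]] @ [Y [Z [Z [W num]] - [W ! [W num]]]]]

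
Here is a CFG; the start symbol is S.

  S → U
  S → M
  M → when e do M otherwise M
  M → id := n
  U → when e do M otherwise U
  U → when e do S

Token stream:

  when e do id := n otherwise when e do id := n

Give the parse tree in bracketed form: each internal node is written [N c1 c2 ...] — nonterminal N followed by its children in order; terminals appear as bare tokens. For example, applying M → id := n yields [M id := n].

[S [U when e do [M id := n] otherwise [U when e do [S [M id := n]]]]]

S
U
when e do M otherwise U
when e do id := n otherwise U
when e do id := n otherwise when e do S
when e do id := n otherwise when e do M
when e do id := n otherwise when e do id := n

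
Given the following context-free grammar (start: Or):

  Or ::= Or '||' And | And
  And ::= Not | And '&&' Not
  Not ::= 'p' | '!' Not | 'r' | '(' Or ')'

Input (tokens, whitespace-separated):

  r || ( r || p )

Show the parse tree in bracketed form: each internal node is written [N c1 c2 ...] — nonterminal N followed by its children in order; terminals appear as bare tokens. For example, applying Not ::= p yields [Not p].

Or
Or || And
And || And
Not || And
r || And
r || Not
r || ( Or )
r || ( Or || And )
r || ( And || And )
r || ( Not || And )
r || ( r || And )
r || ( r || Not )
r || ( r || p )

[Or [Or [And [Not r]]] || [And [Not ( [Or [Or [And [Not r]]] || [And [Not p]]] )]]]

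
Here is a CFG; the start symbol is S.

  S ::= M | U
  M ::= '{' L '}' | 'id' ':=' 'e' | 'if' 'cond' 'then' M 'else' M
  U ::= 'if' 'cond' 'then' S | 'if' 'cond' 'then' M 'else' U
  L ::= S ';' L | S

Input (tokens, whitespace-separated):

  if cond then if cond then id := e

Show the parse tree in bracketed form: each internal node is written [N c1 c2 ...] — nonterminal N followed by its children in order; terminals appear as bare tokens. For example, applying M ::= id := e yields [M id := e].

S
U
if cond then S
if cond then U
if cond then if cond then S
if cond then if cond then M
if cond then if cond then id := e

[S [U if cond then [S [U if cond then [S [M id := e]]]]]]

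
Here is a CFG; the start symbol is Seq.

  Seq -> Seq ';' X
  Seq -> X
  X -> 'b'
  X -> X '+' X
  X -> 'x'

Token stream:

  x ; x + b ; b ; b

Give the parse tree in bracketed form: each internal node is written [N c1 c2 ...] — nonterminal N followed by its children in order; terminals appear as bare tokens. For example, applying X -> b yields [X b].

Seq
Seq ; X
Seq ; X ; X
Seq ; X ; X ; X
X ; X ; X ; X
x ; X ; X ; X
x ; X + X ; X ; X
x ; x + X ; X ; X
x ; x + b ; X ; X
x ; x + b ; b ; X
x ; x + b ; b ; b

[Seq [Seq [Seq [Seq [X x]] ; [X [X x] + [X b]]] ; [X b]] ; [X b]]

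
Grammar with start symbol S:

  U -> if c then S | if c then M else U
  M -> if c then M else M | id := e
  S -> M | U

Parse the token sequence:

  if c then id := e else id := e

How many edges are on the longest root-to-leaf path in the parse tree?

[S [M if c then [M id := e] else [M id := e]]]

3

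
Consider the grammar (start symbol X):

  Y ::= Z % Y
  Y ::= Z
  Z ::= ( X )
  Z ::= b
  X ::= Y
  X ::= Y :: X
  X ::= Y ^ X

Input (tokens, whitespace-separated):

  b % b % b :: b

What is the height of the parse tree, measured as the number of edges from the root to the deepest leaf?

5

[X [Y [Z b] % [Y [Z b] % [Y [Z b]]]] :: [X [Y [Z b]]]]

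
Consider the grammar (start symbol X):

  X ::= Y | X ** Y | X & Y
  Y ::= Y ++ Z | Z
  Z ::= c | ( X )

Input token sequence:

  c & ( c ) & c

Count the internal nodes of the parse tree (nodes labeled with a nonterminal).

12

[X [X [X [Y [Z c]]] & [Y [Z ( [X [Y [Z c]]] )]]] & [Y [Z c]]]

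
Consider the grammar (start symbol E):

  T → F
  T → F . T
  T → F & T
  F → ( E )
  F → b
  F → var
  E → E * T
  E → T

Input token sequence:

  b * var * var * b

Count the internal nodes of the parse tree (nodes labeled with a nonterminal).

12

[E [E [E [E [T [F b]]] * [T [F var]]] * [T [F var]]] * [T [F b]]]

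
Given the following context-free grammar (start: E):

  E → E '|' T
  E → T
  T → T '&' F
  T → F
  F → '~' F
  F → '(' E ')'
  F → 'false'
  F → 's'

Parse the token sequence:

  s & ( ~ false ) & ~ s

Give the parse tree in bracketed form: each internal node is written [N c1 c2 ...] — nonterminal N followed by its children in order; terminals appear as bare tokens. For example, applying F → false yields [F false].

E
T
T & F
T & F & F
F & F & F
s & F & F
s & ( E ) & F
s & ( T ) & F
s & ( F ) & F
s & ( ~ F ) & F
s & ( ~ false ) & F
s & ( ~ false ) & ~ F
s & ( ~ false ) & ~ s

[E [T [T [T [F s]] & [F ( [E [T [F ~ [F false]]]] )]] & [F ~ [F s]]]]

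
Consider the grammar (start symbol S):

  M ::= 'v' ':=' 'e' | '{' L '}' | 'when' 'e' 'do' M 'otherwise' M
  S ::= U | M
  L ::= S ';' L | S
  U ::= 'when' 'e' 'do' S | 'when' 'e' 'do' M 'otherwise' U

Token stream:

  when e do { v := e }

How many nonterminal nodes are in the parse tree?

[S [U when e do [S [M { [L [S [M v := e]]] }]]]]

7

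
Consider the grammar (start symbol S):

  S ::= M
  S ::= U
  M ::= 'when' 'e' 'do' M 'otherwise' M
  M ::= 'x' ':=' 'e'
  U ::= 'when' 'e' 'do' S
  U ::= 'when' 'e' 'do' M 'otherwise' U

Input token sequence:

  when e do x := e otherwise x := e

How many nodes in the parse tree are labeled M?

3

[S [M when e do [M x := e] otherwise [M x := e]]]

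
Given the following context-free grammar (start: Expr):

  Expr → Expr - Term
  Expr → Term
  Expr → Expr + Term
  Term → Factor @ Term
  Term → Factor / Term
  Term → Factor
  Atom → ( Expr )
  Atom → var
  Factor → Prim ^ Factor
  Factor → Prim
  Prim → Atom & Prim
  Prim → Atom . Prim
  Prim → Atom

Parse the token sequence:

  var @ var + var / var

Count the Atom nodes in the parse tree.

[Expr [Expr [Term [Factor [Prim [Atom var]]] @ [Term [Factor [Prim [Atom var]]]]]] + [Term [Factor [Prim [Atom var]]] / [Term [Factor [Prim [Atom var]]]]]]

4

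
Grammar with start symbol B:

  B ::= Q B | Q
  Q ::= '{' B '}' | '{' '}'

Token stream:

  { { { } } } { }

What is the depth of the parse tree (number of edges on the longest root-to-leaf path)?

[B [Q { [B [Q { [B [Q { }]] }]] }] [B [Q { }]]]

6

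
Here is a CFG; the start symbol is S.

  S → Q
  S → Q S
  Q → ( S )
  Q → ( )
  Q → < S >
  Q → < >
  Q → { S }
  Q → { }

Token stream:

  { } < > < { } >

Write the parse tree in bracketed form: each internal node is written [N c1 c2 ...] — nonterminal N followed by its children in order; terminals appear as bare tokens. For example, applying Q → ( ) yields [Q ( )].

[S [Q { }] [S [Q < >] [S [Q < [S [Q { }]] >]]]]

S
Q S
{ } S
{ } Q S
{ } < > S
{ } < > Q
{ } < > < S >
{ } < > < Q >
{ } < > < { } >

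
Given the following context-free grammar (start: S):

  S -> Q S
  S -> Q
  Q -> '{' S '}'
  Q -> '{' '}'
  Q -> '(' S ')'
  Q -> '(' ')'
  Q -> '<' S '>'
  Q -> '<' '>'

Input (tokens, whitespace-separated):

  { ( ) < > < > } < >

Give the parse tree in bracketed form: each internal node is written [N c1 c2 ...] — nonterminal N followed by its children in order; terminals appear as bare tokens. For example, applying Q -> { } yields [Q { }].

[S [Q { [S [Q ( )] [S [Q < >] [S [Q < >]]]] }] [S [Q < >]]]

S
Q S
{ S } S
{ Q S } S
{ ( ) S } S
{ ( ) Q S } S
{ ( ) < > S } S
{ ( ) < > Q } S
{ ( ) < > < > } S
{ ( ) < > < > } Q
{ ( ) < > < > } < >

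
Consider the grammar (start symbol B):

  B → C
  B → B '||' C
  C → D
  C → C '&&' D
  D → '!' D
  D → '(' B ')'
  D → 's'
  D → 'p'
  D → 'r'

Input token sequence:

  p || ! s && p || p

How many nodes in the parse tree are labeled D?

[B [B [B [C [D p]]] || [C [C [D ! [D s]]] && [D p]]] || [C [D p]]]

5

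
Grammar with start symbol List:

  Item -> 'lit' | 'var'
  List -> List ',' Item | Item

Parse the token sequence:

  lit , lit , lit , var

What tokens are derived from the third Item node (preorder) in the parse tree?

lit

[List [List [List [List [Item lit]] , [Item lit]] , [Item lit]] , [Item var]]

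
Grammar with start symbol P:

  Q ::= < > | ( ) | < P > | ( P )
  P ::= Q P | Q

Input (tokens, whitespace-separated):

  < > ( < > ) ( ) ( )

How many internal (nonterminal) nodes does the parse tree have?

[P [Q < >] [P [Q ( [P [Q < >]] )] [P [Q ( )] [P [Q ( )]]]]]

10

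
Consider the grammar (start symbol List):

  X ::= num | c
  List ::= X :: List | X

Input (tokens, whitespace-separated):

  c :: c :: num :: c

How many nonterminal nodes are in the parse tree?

8

[List [X c] :: [List [X c] :: [List [X num] :: [List [X c]]]]]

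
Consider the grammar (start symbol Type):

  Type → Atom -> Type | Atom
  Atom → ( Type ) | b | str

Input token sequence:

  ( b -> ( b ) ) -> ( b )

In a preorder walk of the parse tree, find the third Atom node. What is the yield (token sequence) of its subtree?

( b )

[Type [Atom ( [Type [Atom b] -> [Type [Atom ( [Type [Atom b]] )]]] )] -> [Type [Atom ( [Type [Atom b]] )]]]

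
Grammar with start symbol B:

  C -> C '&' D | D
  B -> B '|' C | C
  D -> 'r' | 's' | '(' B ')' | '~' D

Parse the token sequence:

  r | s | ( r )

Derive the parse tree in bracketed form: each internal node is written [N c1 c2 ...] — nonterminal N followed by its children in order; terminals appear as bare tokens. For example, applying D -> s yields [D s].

[B [B [B [C [D r]]] | [C [D s]]] | [C [D ( [B [C [D r]]] )]]]

B
B | C
B | C | C
C | C | C
D | C | C
r | C | C
r | D | C
r | s | C
r | s | D
r | s | ( B )
r | s | ( C )
r | s | ( D )
r | s | ( r )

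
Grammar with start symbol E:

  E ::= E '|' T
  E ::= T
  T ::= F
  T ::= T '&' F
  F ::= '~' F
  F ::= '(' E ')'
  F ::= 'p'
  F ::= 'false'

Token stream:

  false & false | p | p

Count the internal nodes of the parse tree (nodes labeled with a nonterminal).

[E [E [E [T [T [F false]] & [F false]]] | [T [F p]]] | [T [F p]]]

11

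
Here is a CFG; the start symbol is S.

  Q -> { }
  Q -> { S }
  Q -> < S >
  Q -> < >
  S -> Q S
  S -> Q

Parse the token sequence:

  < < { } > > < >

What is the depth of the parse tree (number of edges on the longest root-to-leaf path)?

[S [Q < [S [Q < [S [Q { }]] >]] >] [S [Q < >]]]

6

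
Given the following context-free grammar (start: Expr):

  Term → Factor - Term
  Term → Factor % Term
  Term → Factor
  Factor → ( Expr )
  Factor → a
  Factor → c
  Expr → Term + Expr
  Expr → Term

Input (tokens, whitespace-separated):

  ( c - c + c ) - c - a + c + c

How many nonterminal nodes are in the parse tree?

[Expr [Term [Factor ( [Expr [Term [Factor c] - [Term [Factor c]]] + [Expr [Term [Factor c]]]] )] - [Term [Factor c] - [Term [Factor a]]]] + [Expr [Term [Factor c]] + [Expr [Term [Factor c]]]]]

21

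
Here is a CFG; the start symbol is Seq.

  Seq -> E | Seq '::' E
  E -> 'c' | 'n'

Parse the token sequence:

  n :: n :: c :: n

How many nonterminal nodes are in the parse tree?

8

[Seq [Seq [Seq [Seq [E n]] :: [E n]] :: [E c]] :: [E n]]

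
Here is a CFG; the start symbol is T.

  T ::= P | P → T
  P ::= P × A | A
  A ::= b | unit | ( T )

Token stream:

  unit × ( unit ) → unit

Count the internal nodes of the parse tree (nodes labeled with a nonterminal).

11

[T [P [P [A unit]] × [A ( [T [P [A unit]]] )]] → [T [P [A unit]]]]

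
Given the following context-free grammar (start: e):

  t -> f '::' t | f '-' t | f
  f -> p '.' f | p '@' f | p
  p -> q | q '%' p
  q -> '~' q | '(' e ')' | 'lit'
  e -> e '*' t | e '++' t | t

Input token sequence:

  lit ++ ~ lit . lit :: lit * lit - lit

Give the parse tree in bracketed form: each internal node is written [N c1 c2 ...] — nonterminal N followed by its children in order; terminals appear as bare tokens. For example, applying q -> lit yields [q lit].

[e [e [e [t [f [p [q lit]]]]] ++ [t [f [p [q ~ [q lit]]] . [f [p [q lit]]]] :: [t [f [p [q lit]]]]]] * [t [f [p [q lit]]] - [t [f [p [q lit]]]]]]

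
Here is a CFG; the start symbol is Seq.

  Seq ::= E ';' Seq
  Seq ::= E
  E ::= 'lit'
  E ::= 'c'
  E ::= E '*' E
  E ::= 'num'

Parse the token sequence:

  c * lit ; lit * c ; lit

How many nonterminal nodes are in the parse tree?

10

[Seq [E [E c] * [E lit]] ; [Seq [E [E lit] * [E c]] ; [Seq [E lit]]]]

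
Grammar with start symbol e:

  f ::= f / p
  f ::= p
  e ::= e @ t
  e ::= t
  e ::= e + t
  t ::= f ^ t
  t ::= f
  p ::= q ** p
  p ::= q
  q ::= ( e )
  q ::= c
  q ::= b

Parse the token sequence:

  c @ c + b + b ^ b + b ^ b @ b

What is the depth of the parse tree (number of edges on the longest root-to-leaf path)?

[e [e [e [e [e [e [t [f [p [q c]]]]] @ [t [f [p [q c]]]]] + [t [f [p [q b]]]]] + [t [f [p [q b]]] ^ [t [f [p [q b]]]]]] + [t [f [p [q b]]] ^ [t [f [p [q b]]]]]] @ [t [f [p [q b]]]]]

10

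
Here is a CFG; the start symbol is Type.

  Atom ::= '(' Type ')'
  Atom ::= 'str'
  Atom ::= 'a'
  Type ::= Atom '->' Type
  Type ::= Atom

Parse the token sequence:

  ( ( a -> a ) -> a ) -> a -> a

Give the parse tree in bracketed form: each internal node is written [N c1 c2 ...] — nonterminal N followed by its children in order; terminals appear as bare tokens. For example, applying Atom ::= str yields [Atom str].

[Type [Atom ( [Type [Atom ( [Type [Atom a] -> [Type [Atom a]]] )] -> [Type [Atom a]]] )] -> [Type [Atom a] -> [Type [Atom a]]]]

Type
Atom -> Type
( Type ) -> Type
( Atom -> Type ) -> Type
( ( Type ) -> Type ) -> Type
( ( Atom -> Type ) -> Type ) -> Type
( ( a -> Type ) -> Type ) -> Type
( ( a -> Atom ) -> Type ) -> Type
( ( a -> a ) -> Type ) -> Type
( ( a -> a ) -> Atom ) -> Type
( ( a -> a ) -> a ) -> Type
( ( a -> a ) -> a ) -> Atom -> Type
( ( a -> a ) -> a ) -> a -> Type
( ( a -> a ) -> a ) -> a -> Atom
( ( a -> a ) -> a ) -> a -> a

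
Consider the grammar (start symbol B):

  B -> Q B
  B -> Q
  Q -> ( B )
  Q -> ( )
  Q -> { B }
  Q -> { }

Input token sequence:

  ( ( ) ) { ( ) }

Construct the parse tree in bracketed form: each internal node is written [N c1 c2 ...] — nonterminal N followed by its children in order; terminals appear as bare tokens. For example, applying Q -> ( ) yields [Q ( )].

[B [Q ( [B [Q ( )]] )] [B [Q { [B [Q ( )]] }]]]

B
Q B
( B ) B
( Q ) B
( ( ) ) B
( ( ) ) Q
( ( ) ) { B }
( ( ) ) { Q }
( ( ) ) { ( ) }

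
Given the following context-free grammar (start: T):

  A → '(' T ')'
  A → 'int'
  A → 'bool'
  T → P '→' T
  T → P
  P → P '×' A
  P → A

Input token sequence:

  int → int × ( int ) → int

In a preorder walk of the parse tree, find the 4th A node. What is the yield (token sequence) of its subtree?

int

[T [P [A int]] → [T [P [P [A int]] × [A ( [T [P [A int]]] )]] → [T [P [A int]]]]]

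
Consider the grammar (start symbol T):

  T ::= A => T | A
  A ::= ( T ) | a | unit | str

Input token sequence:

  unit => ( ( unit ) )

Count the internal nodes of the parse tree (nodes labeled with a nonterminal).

[T [A unit] => [T [A ( [T [A ( [T [A unit]] )]] )]]]

8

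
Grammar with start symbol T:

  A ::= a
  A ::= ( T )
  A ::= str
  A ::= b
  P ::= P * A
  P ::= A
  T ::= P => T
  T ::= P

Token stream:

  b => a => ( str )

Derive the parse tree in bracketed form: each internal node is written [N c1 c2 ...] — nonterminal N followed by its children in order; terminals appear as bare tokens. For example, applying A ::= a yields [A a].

T
P => T
A => T
b => T
b => P => T
b => A => T
b => a => T
b => a => P
b => a => A
b => a => ( T )
b => a => ( P )
b => a => ( A )
b => a => ( str )

[T [P [A b]] => [T [P [A a]] => [T [P [A ( [T [P [A str]]] )]]]]]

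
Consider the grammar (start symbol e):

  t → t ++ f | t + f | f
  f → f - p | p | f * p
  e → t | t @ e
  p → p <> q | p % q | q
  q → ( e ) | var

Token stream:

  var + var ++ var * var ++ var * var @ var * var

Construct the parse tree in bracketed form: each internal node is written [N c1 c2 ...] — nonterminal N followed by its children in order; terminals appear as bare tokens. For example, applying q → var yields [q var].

[e [t [t [t [t [f [p [q var]]]] + [f [p [q var]]]] ++ [f [f [p [q var]]] * [p [q var]]]] ++ [f [f [p [q var]]] * [p [q var]]]] @ [e [t [f [f [p [q var]]] * [p [q var]]]]]]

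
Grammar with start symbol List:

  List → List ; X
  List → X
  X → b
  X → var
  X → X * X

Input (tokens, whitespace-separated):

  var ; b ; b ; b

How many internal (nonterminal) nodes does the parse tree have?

8

[List [List [List [List [X var]] ; [X b]] ; [X b]] ; [X b]]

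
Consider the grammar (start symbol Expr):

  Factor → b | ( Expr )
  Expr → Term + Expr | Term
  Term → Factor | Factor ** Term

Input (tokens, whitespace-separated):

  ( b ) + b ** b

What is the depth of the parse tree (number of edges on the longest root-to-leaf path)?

6

[Expr [Term [Factor ( [Expr [Term [Factor b]]] )]] + [Expr [Term [Factor b] ** [Term [Factor b]]]]]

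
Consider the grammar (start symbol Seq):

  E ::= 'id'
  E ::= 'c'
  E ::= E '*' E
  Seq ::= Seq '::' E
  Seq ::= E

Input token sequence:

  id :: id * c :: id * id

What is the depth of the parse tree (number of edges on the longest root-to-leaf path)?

[Seq [Seq [Seq [E id]] :: [E [E id] * [E c]]] :: [E [E id] * [E id]]]

4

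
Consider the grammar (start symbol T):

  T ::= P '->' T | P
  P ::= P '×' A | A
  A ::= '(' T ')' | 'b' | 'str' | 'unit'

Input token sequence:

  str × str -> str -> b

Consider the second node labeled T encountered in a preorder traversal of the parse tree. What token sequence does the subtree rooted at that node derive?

[T [P [P [A str]] × [A str]] -> [T [P [A str]] -> [T [P [A b]]]]]

str -> b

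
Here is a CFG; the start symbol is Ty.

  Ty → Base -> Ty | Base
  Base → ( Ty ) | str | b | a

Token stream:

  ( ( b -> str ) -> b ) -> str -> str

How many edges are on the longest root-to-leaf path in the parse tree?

[Ty [Base ( [Ty [Base ( [Ty [Base b] -> [Ty [Base str]]] )] -> [Ty [Base b]]] )] -> [Ty [Base str] -> [Ty [Base str]]]]

7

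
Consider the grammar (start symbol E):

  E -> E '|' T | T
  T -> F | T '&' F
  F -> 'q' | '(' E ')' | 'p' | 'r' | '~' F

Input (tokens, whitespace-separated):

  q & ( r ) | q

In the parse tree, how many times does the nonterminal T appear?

[E [E [T [T [F q]] & [F ( [E [T [F r]]] )]]] | [T [F q]]]

4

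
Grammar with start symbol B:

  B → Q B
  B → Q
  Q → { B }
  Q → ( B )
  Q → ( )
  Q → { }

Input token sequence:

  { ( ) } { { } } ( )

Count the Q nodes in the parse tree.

[B [Q { [B [Q ( )]] }] [B [Q { [B [Q { }]] }] [B [Q ( )]]]]

5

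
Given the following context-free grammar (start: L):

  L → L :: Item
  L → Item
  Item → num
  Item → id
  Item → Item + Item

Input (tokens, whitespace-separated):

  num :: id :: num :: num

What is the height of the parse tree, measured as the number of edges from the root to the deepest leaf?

[L [L [L [L [Item num]] :: [Item id]] :: [Item num]] :: [Item num]]

5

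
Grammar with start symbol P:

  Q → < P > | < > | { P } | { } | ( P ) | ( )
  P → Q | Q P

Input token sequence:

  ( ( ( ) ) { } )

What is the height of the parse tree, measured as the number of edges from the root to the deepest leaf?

[P [Q ( [P [Q ( [P [Q ( )]] )] [P [Q { }]]] )]]

6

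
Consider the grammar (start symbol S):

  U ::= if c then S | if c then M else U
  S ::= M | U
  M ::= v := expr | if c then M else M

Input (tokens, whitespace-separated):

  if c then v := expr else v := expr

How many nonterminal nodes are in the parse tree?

4

[S [M if c then [M v := expr] else [M v := expr]]]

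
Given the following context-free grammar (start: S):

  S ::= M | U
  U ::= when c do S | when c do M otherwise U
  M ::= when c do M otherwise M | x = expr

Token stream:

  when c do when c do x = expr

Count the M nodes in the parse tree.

[S [U when c do [S [U when c do [S [M x = expr]]]]]]

1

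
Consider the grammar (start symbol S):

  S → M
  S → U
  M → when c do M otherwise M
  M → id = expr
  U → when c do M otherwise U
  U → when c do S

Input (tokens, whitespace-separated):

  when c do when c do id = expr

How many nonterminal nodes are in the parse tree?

[S [U when c do [S [U when c do [S [M id = expr]]]]]]

6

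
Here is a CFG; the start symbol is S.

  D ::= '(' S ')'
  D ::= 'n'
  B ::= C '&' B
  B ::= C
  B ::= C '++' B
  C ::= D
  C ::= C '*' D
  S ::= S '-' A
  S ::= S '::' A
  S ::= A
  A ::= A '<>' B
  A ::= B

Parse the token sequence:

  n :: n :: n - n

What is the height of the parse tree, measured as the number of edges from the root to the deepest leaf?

[S [S [S [S [A [B [C [D n]]]]] :: [A [B [C [D n]]]]] :: [A [B [C [D n]]]]] - [A [B [C [D n]]]]]

8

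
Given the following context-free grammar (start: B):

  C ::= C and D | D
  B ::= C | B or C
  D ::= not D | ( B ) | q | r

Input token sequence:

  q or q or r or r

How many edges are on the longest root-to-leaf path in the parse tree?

[B [B [B [B [C [D q]]] or [C [D q]]] or [C [D r]]] or [C [D r]]]

6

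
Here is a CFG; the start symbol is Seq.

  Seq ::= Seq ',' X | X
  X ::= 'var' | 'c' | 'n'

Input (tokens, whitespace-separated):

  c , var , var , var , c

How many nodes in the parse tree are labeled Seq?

5

[Seq [Seq [Seq [Seq [Seq [X c]] , [X var]] , [X var]] , [X var]] , [X c]]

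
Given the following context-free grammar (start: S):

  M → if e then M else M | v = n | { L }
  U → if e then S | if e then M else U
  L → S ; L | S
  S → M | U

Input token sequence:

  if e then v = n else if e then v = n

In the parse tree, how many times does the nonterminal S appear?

2

[S [U if e then [M v = n] else [U if e then [S [M v = n]]]]]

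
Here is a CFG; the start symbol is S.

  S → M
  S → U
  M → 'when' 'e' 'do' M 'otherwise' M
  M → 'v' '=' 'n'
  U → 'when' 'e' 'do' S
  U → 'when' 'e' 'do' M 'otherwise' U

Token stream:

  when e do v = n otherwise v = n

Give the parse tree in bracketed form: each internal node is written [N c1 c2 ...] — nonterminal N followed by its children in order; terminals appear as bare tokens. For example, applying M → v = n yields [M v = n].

S
M
when e do M otherwise M
when e do v = n otherwise M
when e do v = n otherwise v = n

[S [M when e do [M v = n] otherwise [M v = n]]]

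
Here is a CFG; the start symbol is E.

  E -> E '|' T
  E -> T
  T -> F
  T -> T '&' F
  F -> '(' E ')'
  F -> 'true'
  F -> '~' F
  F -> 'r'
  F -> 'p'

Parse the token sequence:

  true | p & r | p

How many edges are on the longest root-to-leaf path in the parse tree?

[E [E [E [T [F true]]] | [T [T [F p]] & [F r]]] | [T [F p]]]

5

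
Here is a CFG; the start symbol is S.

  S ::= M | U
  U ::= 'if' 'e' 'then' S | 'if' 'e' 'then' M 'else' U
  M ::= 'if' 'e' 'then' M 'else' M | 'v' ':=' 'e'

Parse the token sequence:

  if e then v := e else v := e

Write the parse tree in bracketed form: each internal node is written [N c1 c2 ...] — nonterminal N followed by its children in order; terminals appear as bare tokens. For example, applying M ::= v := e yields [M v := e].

S
M
if e then M else M
if e then v := e else M
if e then v := e else v := e

[S [M if e then [M v := e] else [M v := e]]]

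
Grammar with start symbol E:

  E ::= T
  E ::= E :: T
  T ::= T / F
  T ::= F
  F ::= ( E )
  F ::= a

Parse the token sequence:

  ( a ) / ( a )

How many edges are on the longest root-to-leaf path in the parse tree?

7

[E [T [T [F ( [E [T [F a]]] )]] / [F ( [E [T [F a]]] )]]]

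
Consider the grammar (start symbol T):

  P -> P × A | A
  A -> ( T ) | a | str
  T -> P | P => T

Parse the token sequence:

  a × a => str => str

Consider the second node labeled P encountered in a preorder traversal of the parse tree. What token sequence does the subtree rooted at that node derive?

[T [P [P [A a]] × [A a]] => [T [P [A str]] => [T [P [A str]]]]]

a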